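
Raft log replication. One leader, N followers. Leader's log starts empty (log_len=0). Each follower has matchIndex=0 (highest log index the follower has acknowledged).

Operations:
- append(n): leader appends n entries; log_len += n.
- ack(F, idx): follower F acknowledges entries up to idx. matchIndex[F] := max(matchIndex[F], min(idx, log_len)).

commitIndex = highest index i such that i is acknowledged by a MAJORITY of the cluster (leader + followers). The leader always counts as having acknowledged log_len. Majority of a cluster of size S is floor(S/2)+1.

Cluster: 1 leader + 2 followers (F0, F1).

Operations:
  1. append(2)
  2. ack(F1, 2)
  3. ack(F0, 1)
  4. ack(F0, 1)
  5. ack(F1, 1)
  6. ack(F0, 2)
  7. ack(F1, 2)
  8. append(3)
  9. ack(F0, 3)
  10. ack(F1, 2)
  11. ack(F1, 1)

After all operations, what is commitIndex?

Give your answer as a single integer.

Answer: 3

Derivation:
Op 1: append 2 -> log_len=2
Op 2: F1 acks idx 2 -> match: F0=0 F1=2; commitIndex=2
Op 3: F0 acks idx 1 -> match: F0=1 F1=2; commitIndex=2
Op 4: F0 acks idx 1 -> match: F0=1 F1=2; commitIndex=2
Op 5: F1 acks idx 1 -> match: F0=1 F1=2; commitIndex=2
Op 6: F0 acks idx 2 -> match: F0=2 F1=2; commitIndex=2
Op 7: F1 acks idx 2 -> match: F0=2 F1=2; commitIndex=2
Op 8: append 3 -> log_len=5
Op 9: F0 acks idx 3 -> match: F0=3 F1=2; commitIndex=3
Op 10: F1 acks idx 2 -> match: F0=3 F1=2; commitIndex=3
Op 11: F1 acks idx 1 -> match: F0=3 F1=2; commitIndex=3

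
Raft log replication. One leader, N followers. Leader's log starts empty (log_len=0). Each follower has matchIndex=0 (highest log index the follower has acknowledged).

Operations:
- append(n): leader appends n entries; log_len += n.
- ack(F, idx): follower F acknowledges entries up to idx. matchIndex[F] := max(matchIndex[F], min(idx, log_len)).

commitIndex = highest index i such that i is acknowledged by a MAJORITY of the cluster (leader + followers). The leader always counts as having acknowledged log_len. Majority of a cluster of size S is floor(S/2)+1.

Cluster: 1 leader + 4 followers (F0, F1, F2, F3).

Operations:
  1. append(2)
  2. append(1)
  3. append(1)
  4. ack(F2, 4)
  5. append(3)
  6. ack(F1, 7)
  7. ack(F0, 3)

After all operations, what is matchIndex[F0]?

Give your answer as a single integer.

Answer: 3

Derivation:
Op 1: append 2 -> log_len=2
Op 2: append 1 -> log_len=3
Op 3: append 1 -> log_len=4
Op 4: F2 acks idx 4 -> match: F0=0 F1=0 F2=4 F3=0; commitIndex=0
Op 5: append 3 -> log_len=7
Op 6: F1 acks idx 7 -> match: F0=0 F1=7 F2=4 F3=0; commitIndex=4
Op 7: F0 acks idx 3 -> match: F0=3 F1=7 F2=4 F3=0; commitIndex=4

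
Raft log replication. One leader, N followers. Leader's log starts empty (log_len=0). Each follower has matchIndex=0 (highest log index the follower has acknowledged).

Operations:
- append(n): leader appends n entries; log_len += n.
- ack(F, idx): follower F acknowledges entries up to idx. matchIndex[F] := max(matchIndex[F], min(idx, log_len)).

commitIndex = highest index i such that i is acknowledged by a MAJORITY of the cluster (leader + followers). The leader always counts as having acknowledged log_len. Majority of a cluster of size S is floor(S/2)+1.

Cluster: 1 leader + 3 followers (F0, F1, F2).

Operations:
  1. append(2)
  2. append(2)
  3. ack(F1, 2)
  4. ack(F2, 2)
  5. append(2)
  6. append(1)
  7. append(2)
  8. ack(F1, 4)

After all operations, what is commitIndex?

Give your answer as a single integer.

Op 1: append 2 -> log_len=2
Op 2: append 2 -> log_len=4
Op 3: F1 acks idx 2 -> match: F0=0 F1=2 F2=0; commitIndex=0
Op 4: F2 acks idx 2 -> match: F0=0 F1=2 F2=2; commitIndex=2
Op 5: append 2 -> log_len=6
Op 6: append 1 -> log_len=7
Op 7: append 2 -> log_len=9
Op 8: F1 acks idx 4 -> match: F0=0 F1=4 F2=2; commitIndex=2

Answer: 2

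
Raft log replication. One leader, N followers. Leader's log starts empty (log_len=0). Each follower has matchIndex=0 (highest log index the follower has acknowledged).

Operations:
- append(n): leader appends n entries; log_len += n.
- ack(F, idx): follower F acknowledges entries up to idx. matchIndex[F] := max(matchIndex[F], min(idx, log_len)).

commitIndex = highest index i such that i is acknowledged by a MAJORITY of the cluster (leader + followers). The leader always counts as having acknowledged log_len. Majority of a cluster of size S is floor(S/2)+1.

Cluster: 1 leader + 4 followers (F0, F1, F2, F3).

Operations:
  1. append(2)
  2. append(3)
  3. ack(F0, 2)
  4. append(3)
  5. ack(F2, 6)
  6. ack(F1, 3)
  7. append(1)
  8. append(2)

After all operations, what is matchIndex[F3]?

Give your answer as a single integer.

Op 1: append 2 -> log_len=2
Op 2: append 3 -> log_len=5
Op 3: F0 acks idx 2 -> match: F0=2 F1=0 F2=0 F3=0; commitIndex=0
Op 4: append 3 -> log_len=8
Op 5: F2 acks idx 6 -> match: F0=2 F1=0 F2=6 F3=0; commitIndex=2
Op 6: F1 acks idx 3 -> match: F0=2 F1=3 F2=6 F3=0; commitIndex=3
Op 7: append 1 -> log_len=9
Op 8: append 2 -> log_len=11

Answer: 0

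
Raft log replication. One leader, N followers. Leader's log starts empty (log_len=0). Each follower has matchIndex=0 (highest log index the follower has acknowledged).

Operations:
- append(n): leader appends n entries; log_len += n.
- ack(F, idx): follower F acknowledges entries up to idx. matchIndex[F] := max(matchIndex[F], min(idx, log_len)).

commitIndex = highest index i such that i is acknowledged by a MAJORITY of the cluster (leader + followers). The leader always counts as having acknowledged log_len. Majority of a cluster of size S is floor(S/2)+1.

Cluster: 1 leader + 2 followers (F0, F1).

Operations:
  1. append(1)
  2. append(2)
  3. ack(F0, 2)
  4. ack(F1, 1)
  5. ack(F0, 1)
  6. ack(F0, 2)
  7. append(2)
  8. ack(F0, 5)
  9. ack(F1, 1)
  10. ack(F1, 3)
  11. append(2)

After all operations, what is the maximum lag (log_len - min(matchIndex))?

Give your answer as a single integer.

Op 1: append 1 -> log_len=1
Op 2: append 2 -> log_len=3
Op 3: F0 acks idx 2 -> match: F0=2 F1=0; commitIndex=2
Op 4: F1 acks idx 1 -> match: F0=2 F1=1; commitIndex=2
Op 5: F0 acks idx 1 -> match: F0=2 F1=1; commitIndex=2
Op 6: F0 acks idx 2 -> match: F0=2 F1=1; commitIndex=2
Op 7: append 2 -> log_len=5
Op 8: F0 acks idx 5 -> match: F0=5 F1=1; commitIndex=5
Op 9: F1 acks idx 1 -> match: F0=5 F1=1; commitIndex=5
Op 10: F1 acks idx 3 -> match: F0=5 F1=3; commitIndex=5
Op 11: append 2 -> log_len=7

Answer: 4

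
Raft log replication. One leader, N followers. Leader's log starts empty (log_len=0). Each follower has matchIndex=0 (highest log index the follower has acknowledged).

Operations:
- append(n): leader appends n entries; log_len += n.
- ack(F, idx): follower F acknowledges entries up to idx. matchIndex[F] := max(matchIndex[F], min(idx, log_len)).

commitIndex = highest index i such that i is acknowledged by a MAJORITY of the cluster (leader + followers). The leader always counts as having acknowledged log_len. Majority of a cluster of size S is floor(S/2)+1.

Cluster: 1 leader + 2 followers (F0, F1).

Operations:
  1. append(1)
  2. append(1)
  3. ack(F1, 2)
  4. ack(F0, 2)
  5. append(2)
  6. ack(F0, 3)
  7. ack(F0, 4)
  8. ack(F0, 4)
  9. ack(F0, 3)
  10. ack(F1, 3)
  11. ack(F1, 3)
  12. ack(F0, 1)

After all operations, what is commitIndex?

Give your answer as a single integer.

Answer: 4

Derivation:
Op 1: append 1 -> log_len=1
Op 2: append 1 -> log_len=2
Op 3: F1 acks idx 2 -> match: F0=0 F1=2; commitIndex=2
Op 4: F0 acks idx 2 -> match: F0=2 F1=2; commitIndex=2
Op 5: append 2 -> log_len=4
Op 6: F0 acks idx 3 -> match: F0=3 F1=2; commitIndex=3
Op 7: F0 acks idx 4 -> match: F0=4 F1=2; commitIndex=4
Op 8: F0 acks idx 4 -> match: F0=4 F1=2; commitIndex=4
Op 9: F0 acks idx 3 -> match: F0=4 F1=2; commitIndex=4
Op 10: F1 acks idx 3 -> match: F0=4 F1=3; commitIndex=4
Op 11: F1 acks idx 3 -> match: F0=4 F1=3; commitIndex=4
Op 12: F0 acks idx 1 -> match: F0=4 F1=3; commitIndex=4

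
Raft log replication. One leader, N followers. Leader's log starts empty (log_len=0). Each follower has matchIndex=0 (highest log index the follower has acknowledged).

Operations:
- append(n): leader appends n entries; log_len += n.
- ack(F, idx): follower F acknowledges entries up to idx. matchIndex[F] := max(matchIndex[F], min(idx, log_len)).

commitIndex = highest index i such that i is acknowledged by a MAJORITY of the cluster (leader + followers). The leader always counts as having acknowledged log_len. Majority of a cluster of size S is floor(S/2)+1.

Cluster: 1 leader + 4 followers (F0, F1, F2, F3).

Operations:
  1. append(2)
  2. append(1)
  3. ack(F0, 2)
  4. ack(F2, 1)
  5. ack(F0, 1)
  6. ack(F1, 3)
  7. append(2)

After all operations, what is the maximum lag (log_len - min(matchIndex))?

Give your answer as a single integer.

Op 1: append 2 -> log_len=2
Op 2: append 1 -> log_len=3
Op 3: F0 acks idx 2 -> match: F0=2 F1=0 F2=0 F3=0; commitIndex=0
Op 4: F2 acks idx 1 -> match: F0=2 F1=0 F2=1 F3=0; commitIndex=1
Op 5: F0 acks idx 1 -> match: F0=2 F1=0 F2=1 F3=0; commitIndex=1
Op 6: F1 acks idx 3 -> match: F0=2 F1=3 F2=1 F3=0; commitIndex=2
Op 7: append 2 -> log_len=5

Answer: 5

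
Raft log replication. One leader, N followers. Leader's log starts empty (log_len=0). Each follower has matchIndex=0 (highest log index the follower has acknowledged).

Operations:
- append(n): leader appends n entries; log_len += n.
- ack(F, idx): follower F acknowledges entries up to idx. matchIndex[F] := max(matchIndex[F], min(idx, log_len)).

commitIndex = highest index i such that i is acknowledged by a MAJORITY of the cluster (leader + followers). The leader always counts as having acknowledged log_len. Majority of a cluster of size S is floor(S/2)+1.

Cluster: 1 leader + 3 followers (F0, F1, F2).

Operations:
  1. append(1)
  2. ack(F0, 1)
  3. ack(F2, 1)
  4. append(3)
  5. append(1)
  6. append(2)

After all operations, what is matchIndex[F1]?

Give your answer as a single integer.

Answer: 0

Derivation:
Op 1: append 1 -> log_len=1
Op 2: F0 acks idx 1 -> match: F0=1 F1=0 F2=0; commitIndex=0
Op 3: F2 acks idx 1 -> match: F0=1 F1=0 F2=1; commitIndex=1
Op 4: append 3 -> log_len=4
Op 5: append 1 -> log_len=5
Op 6: append 2 -> log_len=7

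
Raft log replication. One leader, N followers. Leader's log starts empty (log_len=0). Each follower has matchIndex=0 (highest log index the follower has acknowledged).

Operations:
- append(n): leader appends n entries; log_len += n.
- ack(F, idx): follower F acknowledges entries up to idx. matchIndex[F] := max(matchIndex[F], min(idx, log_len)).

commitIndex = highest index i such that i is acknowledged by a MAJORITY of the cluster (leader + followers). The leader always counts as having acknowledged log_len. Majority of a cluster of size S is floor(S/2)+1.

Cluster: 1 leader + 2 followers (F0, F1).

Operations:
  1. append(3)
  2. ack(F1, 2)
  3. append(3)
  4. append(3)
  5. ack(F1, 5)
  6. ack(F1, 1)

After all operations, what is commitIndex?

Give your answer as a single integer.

Answer: 5

Derivation:
Op 1: append 3 -> log_len=3
Op 2: F1 acks idx 2 -> match: F0=0 F1=2; commitIndex=2
Op 3: append 3 -> log_len=6
Op 4: append 3 -> log_len=9
Op 5: F1 acks idx 5 -> match: F0=0 F1=5; commitIndex=5
Op 6: F1 acks idx 1 -> match: F0=0 F1=5; commitIndex=5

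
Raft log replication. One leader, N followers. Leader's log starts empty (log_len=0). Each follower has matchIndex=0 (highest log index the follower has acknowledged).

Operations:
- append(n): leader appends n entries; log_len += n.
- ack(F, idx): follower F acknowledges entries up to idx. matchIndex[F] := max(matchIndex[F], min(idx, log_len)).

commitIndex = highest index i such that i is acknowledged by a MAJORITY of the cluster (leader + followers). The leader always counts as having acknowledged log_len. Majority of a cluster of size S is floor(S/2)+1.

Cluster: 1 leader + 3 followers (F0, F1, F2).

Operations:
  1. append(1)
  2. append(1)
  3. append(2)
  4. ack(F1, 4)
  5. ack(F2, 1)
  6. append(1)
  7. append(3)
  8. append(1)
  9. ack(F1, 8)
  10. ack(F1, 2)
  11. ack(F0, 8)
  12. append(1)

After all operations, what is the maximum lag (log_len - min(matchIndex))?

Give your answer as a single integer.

Op 1: append 1 -> log_len=1
Op 2: append 1 -> log_len=2
Op 3: append 2 -> log_len=4
Op 4: F1 acks idx 4 -> match: F0=0 F1=4 F2=0; commitIndex=0
Op 5: F2 acks idx 1 -> match: F0=0 F1=4 F2=1; commitIndex=1
Op 6: append 1 -> log_len=5
Op 7: append 3 -> log_len=8
Op 8: append 1 -> log_len=9
Op 9: F1 acks idx 8 -> match: F0=0 F1=8 F2=1; commitIndex=1
Op 10: F1 acks idx 2 -> match: F0=0 F1=8 F2=1; commitIndex=1
Op 11: F0 acks idx 8 -> match: F0=8 F1=8 F2=1; commitIndex=8
Op 12: append 1 -> log_len=10

Answer: 9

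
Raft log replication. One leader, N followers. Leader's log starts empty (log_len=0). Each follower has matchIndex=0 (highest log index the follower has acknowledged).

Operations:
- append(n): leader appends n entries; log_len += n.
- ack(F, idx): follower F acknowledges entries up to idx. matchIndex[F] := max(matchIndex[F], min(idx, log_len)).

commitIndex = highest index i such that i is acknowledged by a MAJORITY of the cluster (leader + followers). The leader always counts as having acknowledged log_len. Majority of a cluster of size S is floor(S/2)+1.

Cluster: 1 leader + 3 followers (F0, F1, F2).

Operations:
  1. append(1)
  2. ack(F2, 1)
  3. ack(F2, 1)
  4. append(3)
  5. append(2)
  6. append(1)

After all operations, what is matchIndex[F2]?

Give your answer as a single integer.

Answer: 1

Derivation:
Op 1: append 1 -> log_len=1
Op 2: F2 acks idx 1 -> match: F0=0 F1=0 F2=1; commitIndex=0
Op 3: F2 acks idx 1 -> match: F0=0 F1=0 F2=1; commitIndex=0
Op 4: append 3 -> log_len=4
Op 5: append 2 -> log_len=6
Op 6: append 1 -> log_len=7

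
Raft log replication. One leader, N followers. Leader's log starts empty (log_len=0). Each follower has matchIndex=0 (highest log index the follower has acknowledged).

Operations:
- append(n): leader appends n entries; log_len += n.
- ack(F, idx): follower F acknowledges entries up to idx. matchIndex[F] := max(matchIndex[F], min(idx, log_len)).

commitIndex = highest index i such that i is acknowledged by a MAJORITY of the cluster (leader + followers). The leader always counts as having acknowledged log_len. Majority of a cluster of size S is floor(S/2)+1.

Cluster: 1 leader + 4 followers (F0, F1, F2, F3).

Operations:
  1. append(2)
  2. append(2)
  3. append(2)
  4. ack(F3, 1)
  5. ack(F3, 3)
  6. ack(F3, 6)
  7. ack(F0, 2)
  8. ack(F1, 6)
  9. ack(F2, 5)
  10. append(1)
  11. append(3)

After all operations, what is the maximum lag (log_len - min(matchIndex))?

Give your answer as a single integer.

Op 1: append 2 -> log_len=2
Op 2: append 2 -> log_len=4
Op 3: append 2 -> log_len=6
Op 4: F3 acks idx 1 -> match: F0=0 F1=0 F2=0 F3=1; commitIndex=0
Op 5: F3 acks idx 3 -> match: F0=0 F1=0 F2=0 F3=3; commitIndex=0
Op 6: F3 acks idx 6 -> match: F0=0 F1=0 F2=0 F3=6; commitIndex=0
Op 7: F0 acks idx 2 -> match: F0=2 F1=0 F2=0 F3=6; commitIndex=2
Op 8: F1 acks idx 6 -> match: F0=2 F1=6 F2=0 F3=6; commitIndex=6
Op 9: F2 acks idx 5 -> match: F0=2 F1=6 F2=5 F3=6; commitIndex=6
Op 10: append 1 -> log_len=7
Op 11: append 3 -> log_len=10

Answer: 8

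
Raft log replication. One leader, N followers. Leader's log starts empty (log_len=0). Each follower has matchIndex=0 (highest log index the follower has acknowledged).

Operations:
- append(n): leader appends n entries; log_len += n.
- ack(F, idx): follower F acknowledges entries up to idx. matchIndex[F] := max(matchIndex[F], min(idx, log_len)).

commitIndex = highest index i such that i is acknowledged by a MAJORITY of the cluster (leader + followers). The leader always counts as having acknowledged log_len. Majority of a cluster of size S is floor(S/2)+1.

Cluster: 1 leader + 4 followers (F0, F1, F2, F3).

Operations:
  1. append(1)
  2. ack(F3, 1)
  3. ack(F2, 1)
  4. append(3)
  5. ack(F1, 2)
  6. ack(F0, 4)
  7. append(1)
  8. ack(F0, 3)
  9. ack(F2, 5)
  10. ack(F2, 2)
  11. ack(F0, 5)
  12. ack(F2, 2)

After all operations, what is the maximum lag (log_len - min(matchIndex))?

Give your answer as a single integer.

Answer: 4

Derivation:
Op 1: append 1 -> log_len=1
Op 2: F3 acks idx 1 -> match: F0=0 F1=0 F2=0 F3=1; commitIndex=0
Op 3: F2 acks idx 1 -> match: F0=0 F1=0 F2=1 F3=1; commitIndex=1
Op 4: append 3 -> log_len=4
Op 5: F1 acks idx 2 -> match: F0=0 F1=2 F2=1 F3=1; commitIndex=1
Op 6: F0 acks idx 4 -> match: F0=4 F1=2 F2=1 F3=1; commitIndex=2
Op 7: append 1 -> log_len=5
Op 8: F0 acks idx 3 -> match: F0=4 F1=2 F2=1 F3=1; commitIndex=2
Op 9: F2 acks idx 5 -> match: F0=4 F1=2 F2=5 F3=1; commitIndex=4
Op 10: F2 acks idx 2 -> match: F0=4 F1=2 F2=5 F3=1; commitIndex=4
Op 11: F0 acks idx 5 -> match: F0=5 F1=2 F2=5 F3=1; commitIndex=5
Op 12: F2 acks idx 2 -> match: F0=5 F1=2 F2=5 F3=1; commitIndex=5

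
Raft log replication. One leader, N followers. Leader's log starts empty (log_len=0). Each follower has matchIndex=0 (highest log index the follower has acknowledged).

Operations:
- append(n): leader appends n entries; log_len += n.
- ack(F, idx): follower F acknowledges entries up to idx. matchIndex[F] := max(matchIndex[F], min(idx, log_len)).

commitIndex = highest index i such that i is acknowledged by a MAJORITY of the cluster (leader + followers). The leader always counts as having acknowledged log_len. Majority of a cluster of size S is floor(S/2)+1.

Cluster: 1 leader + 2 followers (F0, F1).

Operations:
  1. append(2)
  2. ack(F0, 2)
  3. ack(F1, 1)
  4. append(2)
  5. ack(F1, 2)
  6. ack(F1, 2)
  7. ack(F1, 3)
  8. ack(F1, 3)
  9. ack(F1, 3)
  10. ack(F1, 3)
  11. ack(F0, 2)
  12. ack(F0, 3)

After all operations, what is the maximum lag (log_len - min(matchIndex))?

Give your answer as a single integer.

Answer: 1

Derivation:
Op 1: append 2 -> log_len=2
Op 2: F0 acks idx 2 -> match: F0=2 F1=0; commitIndex=2
Op 3: F1 acks idx 1 -> match: F0=2 F1=1; commitIndex=2
Op 4: append 2 -> log_len=4
Op 5: F1 acks idx 2 -> match: F0=2 F1=2; commitIndex=2
Op 6: F1 acks idx 2 -> match: F0=2 F1=2; commitIndex=2
Op 7: F1 acks idx 3 -> match: F0=2 F1=3; commitIndex=3
Op 8: F1 acks idx 3 -> match: F0=2 F1=3; commitIndex=3
Op 9: F1 acks idx 3 -> match: F0=2 F1=3; commitIndex=3
Op 10: F1 acks idx 3 -> match: F0=2 F1=3; commitIndex=3
Op 11: F0 acks idx 2 -> match: F0=2 F1=3; commitIndex=3
Op 12: F0 acks idx 3 -> match: F0=3 F1=3; commitIndex=3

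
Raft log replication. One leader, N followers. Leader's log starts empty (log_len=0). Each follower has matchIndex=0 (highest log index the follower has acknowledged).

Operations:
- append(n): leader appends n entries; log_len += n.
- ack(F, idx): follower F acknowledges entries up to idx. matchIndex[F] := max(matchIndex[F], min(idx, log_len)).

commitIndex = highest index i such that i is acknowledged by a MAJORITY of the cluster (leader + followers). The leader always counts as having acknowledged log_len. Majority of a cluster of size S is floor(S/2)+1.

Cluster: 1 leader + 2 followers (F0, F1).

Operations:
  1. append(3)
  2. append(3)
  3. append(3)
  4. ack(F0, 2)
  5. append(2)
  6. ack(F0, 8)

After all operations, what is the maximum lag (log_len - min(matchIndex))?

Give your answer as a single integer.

Op 1: append 3 -> log_len=3
Op 2: append 3 -> log_len=6
Op 3: append 3 -> log_len=9
Op 4: F0 acks idx 2 -> match: F0=2 F1=0; commitIndex=2
Op 5: append 2 -> log_len=11
Op 6: F0 acks idx 8 -> match: F0=8 F1=0; commitIndex=8

Answer: 11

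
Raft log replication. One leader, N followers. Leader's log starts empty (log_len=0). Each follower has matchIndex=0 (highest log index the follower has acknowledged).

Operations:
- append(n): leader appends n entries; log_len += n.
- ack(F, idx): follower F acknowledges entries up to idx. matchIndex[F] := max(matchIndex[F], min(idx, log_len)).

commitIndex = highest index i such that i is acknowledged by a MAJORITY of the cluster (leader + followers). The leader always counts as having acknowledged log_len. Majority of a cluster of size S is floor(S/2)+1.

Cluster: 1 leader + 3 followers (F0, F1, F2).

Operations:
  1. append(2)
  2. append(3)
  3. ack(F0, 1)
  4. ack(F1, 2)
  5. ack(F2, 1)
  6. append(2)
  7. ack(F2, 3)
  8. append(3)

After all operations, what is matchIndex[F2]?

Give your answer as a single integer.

Op 1: append 2 -> log_len=2
Op 2: append 3 -> log_len=5
Op 3: F0 acks idx 1 -> match: F0=1 F1=0 F2=0; commitIndex=0
Op 4: F1 acks idx 2 -> match: F0=1 F1=2 F2=0; commitIndex=1
Op 5: F2 acks idx 1 -> match: F0=1 F1=2 F2=1; commitIndex=1
Op 6: append 2 -> log_len=7
Op 7: F2 acks idx 3 -> match: F0=1 F1=2 F2=3; commitIndex=2
Op 8: append 3 -> log_len=10

Answer: 3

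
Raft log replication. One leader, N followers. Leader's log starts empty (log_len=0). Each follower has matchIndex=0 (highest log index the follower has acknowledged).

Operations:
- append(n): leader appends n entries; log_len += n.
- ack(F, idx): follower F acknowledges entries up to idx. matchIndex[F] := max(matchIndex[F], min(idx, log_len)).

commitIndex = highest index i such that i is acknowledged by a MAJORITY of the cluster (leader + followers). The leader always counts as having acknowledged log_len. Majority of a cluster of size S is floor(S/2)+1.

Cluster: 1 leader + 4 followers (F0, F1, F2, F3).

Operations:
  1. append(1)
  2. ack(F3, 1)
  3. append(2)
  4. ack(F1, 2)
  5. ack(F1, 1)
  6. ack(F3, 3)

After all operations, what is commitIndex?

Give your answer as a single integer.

Answer: 2

Derivation:
Op 1: append 1 -> log_len=1
Op 2: F3 acks idx 1 -> match: F0=0 F1=0 F2=0 F3=1; commitIndex=0
Op 3: append 2 -> log_len=3
Op 4: F1 acks idx 2 -> match: F0=0 F1=2 F2=0 F3=1; commitIndex=1
Op 5: F1 acks idx 1 -> match: F0=0 F1=2 F2=0 F3=1; commitIndex=1
Op 6: F3 acks idx 3 -> match: F0=0 F1=2 F2=0 F3=3; commitIndex=2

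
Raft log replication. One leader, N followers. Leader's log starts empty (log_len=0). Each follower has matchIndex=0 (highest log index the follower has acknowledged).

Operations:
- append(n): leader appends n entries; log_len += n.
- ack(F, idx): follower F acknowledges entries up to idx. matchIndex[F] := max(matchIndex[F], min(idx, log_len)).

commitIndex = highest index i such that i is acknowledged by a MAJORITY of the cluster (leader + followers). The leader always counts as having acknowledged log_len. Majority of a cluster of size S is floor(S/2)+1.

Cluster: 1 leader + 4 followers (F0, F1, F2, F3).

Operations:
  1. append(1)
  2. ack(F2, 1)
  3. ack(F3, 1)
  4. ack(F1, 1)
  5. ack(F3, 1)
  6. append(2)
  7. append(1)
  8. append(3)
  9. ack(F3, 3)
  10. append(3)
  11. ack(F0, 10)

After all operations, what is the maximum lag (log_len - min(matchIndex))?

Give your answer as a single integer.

Answer: 9

Derivation:
Op 1: append 1 -> log_len=1
Op 2: F2 acks idx 1 -> match: F0=0 F1=0 F2=1 F3=0; commitIndex=0
Op 3: F3 acks idx 1 -> match: F0=0 F1=0 F2=1 F3=1; commitIndex=1
Op 4: F1 acks idx 1 -> match: F0=0 F1=1 F2=1 F3=1; commitIndex=1
Op 5: F3 acks idx 1 -> match: F0=0 F1=1 F2=1 F3=1; commitIndex=1
Op 6: append 2 -> log_len=3
Op 7: append 1 -> log_len=4
Op 8: append 3 -> log_len=7
Op 9: F3 acks idx 3 -> match: F0=0 F1=1 F2=1 F3=3; commitIndex=1
Op 10: append 3 -> log_len=10
Op 11: F0 acks idx 10 -> match: F0=10 F1=1 F2=1 F3=3; commitIndex=3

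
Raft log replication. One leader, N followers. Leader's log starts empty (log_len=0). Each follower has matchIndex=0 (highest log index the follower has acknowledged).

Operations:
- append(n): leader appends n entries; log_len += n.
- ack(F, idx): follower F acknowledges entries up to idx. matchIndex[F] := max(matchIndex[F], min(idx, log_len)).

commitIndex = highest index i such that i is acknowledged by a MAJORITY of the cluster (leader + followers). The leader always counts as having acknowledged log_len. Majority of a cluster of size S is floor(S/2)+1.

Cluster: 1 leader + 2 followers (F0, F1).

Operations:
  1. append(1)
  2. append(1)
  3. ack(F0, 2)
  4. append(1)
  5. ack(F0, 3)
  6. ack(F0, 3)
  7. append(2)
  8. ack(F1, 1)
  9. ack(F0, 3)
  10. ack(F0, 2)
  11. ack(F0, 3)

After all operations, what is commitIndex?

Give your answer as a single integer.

Op 1: append 1 -> log_len=1
Op 2: append 1 -> log_len=2
Op 3: F0 acks idx 2 -> match: F0=2 F1=0; commitIndex=2
Op 4: append 1 -> log_len=3
Op 5: F0 acks idx 3 -> match: F0=3 F1=0; commitIndex=3
Op 6: F0 acks idx 3 -> match: F0=3 F1=0; commitIndex=3
Op 7: append 2 -> log_len=5
Op 8: F1 acks idx 1 -> match: F0=3 F1=1; commitIndex=3
Op 9: F0 acks idx 3 -> match: F0=3 F1=1; commitIndex=3
Op 10: F0 acks idx 2 -> match: F0=3 F1=1; commitIndex=3
Op 11: F0 acks idx 3 -> match: F0=3 F1=1; commitIndex=3

Answer: 3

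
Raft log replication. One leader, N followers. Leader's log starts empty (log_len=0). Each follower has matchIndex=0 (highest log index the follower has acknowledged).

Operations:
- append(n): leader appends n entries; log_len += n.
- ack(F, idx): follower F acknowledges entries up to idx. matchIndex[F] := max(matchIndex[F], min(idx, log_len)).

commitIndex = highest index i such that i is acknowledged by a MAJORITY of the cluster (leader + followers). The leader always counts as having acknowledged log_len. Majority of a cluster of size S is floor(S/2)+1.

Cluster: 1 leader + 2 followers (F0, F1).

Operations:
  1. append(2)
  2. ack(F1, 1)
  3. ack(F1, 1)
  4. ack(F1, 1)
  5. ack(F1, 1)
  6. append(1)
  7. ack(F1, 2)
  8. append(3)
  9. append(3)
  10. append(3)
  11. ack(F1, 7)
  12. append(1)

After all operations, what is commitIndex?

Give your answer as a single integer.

Op 1: append 2 -> log_len=2
Op 2: F1 acks idx 1 -> match: F0=0 F1=1; commitIndex=1
Op 3: F1 acks idx 1 -> match: F0=0 F1=1; commitIndex=1
Op 4: F1 acks idx 1 -> match: F0=0 F1=1; commitIndex=1
Op 5: F1 acks idx 1 -> match: F0=0 F1=1; commitIndex=1
Op 6: append 1 -> log_len=3
Op 7: F1 acks idx 2 -> match: F0=0 F1=2; commitIndex=2
Op 8: append 3 -> log_len=6
Op 9: append 3 -> log_len=9
Op 10: append 3 -> log_len=12
Op 11: F1 acks idx 7 -> match: F0=0 F1=7; commitIndex=7
Op 12: append 1 -> log_len=13

Answer: 7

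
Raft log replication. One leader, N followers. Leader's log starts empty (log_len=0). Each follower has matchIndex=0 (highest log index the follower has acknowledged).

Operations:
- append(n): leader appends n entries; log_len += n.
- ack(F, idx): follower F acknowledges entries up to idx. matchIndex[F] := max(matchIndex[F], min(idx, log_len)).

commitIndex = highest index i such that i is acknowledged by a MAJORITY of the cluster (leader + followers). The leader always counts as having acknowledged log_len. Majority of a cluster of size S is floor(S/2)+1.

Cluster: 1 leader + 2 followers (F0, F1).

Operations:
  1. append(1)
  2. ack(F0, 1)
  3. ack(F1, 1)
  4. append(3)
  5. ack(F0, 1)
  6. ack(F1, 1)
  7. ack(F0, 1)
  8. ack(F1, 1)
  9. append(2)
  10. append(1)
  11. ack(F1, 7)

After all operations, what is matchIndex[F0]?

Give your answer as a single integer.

Answer: 1

Derivation:
Op 1: append 1 -> log_len=1
Op 2: F0 acks idx 1 -> match: F0=1 F1=0; commitIndex=1
Op 3: F1 acks idx 1 -> match: F0=1 F1=1; commitIndex=1
Op 4: append 3 -> log_len=4
Op 5: F0 acks idx 1 -> match: F0=1 F1=1; commitIndex=1
Op 6: F1 acks idx 1 -> match: F0=1 F1=1; commitIndex=1
Op 7: F0 acks idx 1 -> match: F0=1 F1=1; commitIndex=1
Op 8: F1 acks idx 1 -> match: F0=1 F1=1; commitIndex=1
Op 9: append 2 -> log_len=6
Op 10: append 1 -> log_len=7
Op 11: F1 acks idx 7 -> match: F0=1 F1=7; commitIndex=7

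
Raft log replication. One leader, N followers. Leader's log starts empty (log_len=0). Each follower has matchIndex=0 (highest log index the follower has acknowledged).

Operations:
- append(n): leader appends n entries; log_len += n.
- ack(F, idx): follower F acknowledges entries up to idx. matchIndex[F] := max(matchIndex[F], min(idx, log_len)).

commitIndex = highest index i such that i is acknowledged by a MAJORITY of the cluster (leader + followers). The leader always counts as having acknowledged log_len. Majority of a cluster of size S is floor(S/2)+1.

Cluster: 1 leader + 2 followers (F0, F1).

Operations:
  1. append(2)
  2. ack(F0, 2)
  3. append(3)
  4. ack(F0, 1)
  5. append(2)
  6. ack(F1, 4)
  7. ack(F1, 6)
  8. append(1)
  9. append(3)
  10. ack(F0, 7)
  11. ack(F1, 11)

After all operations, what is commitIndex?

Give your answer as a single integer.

Op 1: append 2 -> log_len=2
Op 2: F0 acks idx 2 -> match: F0=2 F1=0; commitIndex=2
Op 3: append 3 -> log_len=5
Op 4: F0 acks idx 1 -> match: F0=2 F1=0; commitIndex=2
Op 5: append 2 -> log_len=7
Op 6: F1 acks idx 4 -> match: F0=2 F1=4; commitIndex=4
Op 7: F1 acks idx 6 -> match: F0=2 F1=6; commitIndex=6
Op 8: append 1 -> log_len=8
Op 9: append 3 -> log_len=11
Op 10: F0 acks idx 7 -> match: F0=7 F1=6; commitIndex=7
Op 11: F1 acks idx 11 -> match: F0=7 F1=11; commitIndex=11

Answer: 11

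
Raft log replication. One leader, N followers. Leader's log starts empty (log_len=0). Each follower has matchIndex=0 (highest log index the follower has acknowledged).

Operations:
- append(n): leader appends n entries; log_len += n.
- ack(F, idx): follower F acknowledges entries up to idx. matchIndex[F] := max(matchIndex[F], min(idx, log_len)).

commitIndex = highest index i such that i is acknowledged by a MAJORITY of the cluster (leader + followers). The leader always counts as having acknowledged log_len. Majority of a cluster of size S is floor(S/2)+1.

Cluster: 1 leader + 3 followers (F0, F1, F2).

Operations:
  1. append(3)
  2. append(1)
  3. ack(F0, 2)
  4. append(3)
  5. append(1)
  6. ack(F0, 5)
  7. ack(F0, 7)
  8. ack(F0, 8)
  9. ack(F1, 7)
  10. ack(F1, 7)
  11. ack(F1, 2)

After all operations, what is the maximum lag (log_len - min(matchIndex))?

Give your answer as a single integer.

Answer: 8

Derivation:
Op 1: append 3 -> log_len=3
Op 2: append 1 -> log_len=4
Op 3: F0 acks idx 2 -> match: F0=2 F1=0 F2=0; commitIndex=0
Op 4: append 3 -> log_len=7
Op 5: append 1 -> log_len=8
Op 6: F0 acks idx 5 -> match: F0=5 F1=0 F2=0; commitIndex=0
Op 7: F0 acks idx 7 -> match: F0=7 F1=0 F2=0; commitIndex=0
Op 8: F0 acks idx 8 -> match: F0=8 F1=0 F2=0; commitIndex=0
Op 9: F1 acks idx 7 -> match: F0=8 F1=7 F2=0; commitIndex=7
Op 10: F1 acks idx 7 -> match: F0=8 F1=7 F2=0; commitIndex=7
Op 11: F1 acks idx 2 -> match: F0=8 F1=7 F2=0; commitIndex=7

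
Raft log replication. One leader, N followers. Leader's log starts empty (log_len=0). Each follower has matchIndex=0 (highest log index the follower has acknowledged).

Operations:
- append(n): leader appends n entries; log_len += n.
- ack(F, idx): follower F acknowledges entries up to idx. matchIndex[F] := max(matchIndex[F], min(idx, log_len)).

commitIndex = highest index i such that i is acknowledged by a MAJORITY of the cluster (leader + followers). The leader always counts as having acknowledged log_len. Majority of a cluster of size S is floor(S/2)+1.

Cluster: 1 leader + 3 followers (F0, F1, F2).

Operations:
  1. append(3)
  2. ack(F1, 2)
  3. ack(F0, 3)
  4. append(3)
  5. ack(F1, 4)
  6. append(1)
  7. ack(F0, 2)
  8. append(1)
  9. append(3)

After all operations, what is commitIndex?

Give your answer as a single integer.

Answer: 3

Derivation:
Op 1: append 3 -> log_len=3
Op 2: F1 acks idx 2 -> match: F0=0 F1=2 F2=0; commitIndex=0
Op 3: F0 acks idx 3 -> match: F0=3 F1=2 F2=0; commitIndex=2
Op 4: append 3 -> log_len=6
Op 5: F1 acks idx 4 -> match: F0=3 F1=4 F2=0; commitIndex=3
Op 6: append 1 -> log_len=7
Op 7: F0 acks idx 2 -> match: F0=3 F1=4 F2=0; commitIndex=3
Op 8: append 1 -> log_len=8
Op 9: append 3 -> log_len=11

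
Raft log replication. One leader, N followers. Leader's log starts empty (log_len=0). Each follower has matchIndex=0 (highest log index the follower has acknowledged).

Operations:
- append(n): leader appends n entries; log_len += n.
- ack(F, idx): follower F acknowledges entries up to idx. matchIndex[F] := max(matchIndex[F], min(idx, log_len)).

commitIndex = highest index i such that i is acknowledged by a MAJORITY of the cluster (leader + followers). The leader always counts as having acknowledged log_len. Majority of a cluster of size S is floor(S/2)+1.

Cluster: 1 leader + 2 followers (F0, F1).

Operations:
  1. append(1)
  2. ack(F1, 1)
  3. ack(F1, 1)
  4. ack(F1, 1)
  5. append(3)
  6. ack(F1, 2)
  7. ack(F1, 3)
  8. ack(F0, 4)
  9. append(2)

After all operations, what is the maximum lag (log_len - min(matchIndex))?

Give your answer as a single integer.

Answer: 3

Derivation:
Op 1: append 1 -> log_len=1
Op 2: F1 acks idx 1 -> match: F0=0 F1=1; commitIndex=1
Op 3: F1 acks idx 1 -> match: F0=0 F1=1; commitIndex=1
Op 4: F1 acks idx 1 -> match: F0=0 F1=1; commitIndex=1
Op 5: append 3 -> log_len=4
Op 6: F1 acks idx 2 -> match: F0=0 F1=2; commitIndex=2
Op 7: F1 acks idx 3 -> match: F0=0 F1=3; commitIndex=3
Op 8: F0 acks idx 4 -> match: F0=4 F1=3; commitIndex=4
Op 9: append 2 -> log_len=6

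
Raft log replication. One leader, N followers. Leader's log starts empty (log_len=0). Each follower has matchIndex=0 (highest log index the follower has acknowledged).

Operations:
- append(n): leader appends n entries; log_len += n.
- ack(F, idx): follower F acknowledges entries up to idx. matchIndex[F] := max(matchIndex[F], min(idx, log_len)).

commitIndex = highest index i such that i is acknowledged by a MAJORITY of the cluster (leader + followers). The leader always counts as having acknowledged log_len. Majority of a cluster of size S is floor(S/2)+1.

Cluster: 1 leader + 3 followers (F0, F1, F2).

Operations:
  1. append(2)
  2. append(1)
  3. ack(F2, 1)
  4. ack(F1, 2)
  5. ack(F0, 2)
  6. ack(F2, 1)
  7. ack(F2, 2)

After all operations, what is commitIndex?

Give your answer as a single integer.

Answer: 2

Derivation:
Op 1: append 2 -> log_len=2
Op 2: append 1 -> log_len=3
Op 3: F2 acks idx 1 -> match: F0=0 F1=0 F2=1; commitIndex=0
Op 4: F1 acks idx 2 -> match: F0=0 F1=2 F2=1; commitIndex=1
Op 5: F0 acks idx 2 -> match: F0=2 F1=2 F2=1; commitIndex=2
Op 6: F2 acks idx 1 -> match: F0=2 F1=2 F2=1; commitIndex=2
Op 7: F2 acks idx 2 -> match: F0=2 F1=2 F2=2; commitIndex=2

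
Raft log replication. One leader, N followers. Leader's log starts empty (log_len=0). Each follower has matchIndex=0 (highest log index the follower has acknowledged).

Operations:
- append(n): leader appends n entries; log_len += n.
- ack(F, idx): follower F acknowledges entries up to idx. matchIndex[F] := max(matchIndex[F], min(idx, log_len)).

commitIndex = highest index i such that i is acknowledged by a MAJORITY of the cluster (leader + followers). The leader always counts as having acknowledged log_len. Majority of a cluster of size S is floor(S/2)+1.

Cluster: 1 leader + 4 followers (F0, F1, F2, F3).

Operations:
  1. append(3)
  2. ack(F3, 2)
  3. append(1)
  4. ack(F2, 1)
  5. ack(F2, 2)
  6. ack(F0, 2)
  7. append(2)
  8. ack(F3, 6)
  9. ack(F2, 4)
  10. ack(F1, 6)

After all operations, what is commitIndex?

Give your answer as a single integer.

Answer: 6

Derivation:
Op 1: append 3 -> log_len=3
Op 2: F3 acks idx 2 -> match: F0=0 F1=0 F2=0 F3=2; commitIndex=0
Op 3: append 1 -> log_len=4
Op 4: F2 acks idx 1 -> match: F0=0 F1=0 F2=1 F3=2; commitIndex=1
Op 5: F2 acks idx 2 -> match: F0=0 F1=0 F2=2 F3=2; commitIndex=2
Op 6: F0 acks idx 2 -> match: F0=2 F1=0 F2=2 F3=2; commitIndex=2
Op 7: append 2 -> log_len=6
Op 8: F3 acks idx 6 -> match: F0=2 F1=0 F2=2 F3=6; commitIndex=2
Op 9: F2 acks idx 4 -> match: F0=2 F1=0 F2=4 F3=6; commitIndex=4
Op 10: F1 acks idx 6 -> match: F0=2 F1=6 F2=4 F3=6; commitIndex=6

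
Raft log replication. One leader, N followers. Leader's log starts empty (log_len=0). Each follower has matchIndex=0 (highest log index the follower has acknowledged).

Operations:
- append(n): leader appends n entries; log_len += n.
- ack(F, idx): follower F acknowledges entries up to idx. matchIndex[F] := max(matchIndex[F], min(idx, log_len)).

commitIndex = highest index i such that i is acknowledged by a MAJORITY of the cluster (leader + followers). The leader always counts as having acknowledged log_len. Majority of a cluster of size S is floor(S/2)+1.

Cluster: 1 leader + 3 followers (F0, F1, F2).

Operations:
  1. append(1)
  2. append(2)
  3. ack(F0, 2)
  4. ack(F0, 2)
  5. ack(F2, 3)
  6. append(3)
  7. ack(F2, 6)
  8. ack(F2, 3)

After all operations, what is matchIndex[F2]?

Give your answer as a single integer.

Answer: 6

Derivation:
Op 1: append 1 -> log_len=1
Op 2: append 2 -> log_len=3
Op 3: F0 acks idx 2 -> match: F0=2 F1=0 F2=0; commitIndex=0
Op 4: F0 acks idx 2 -> match: F0=2 F1=0 F2=0; commitIndex=0
Op 5: F2 acks idx 3 -> match: F0=2 F1=0 F2=3; commitIndex=2
Op 6: append 3 -> log_len=6
Op 7: F2 acks idx 6 -> match: F0=2 F1=0 F2=6; commitIndex=2
Op 8: F2 acks idx 3 -> match: F0=2 F1=0 F2=6; commitIndex=2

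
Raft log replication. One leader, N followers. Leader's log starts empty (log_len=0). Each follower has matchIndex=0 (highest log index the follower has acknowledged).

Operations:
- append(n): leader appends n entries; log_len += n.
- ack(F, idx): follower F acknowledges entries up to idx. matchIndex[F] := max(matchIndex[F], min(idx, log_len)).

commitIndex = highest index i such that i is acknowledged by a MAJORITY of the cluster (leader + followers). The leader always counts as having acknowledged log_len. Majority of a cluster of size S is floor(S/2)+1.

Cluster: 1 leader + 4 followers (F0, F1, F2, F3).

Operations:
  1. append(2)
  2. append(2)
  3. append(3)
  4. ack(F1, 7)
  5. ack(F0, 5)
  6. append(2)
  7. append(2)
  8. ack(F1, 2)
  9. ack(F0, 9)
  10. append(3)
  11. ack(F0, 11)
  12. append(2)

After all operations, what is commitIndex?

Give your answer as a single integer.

Op 1: append 2 -> log_len=2
Op 2: append 2 -> log_len=4
Op 3: append 3 -> log_len=7
Op 4: F1 acks idx 7 -> match: F0=0 F1=7 F2=0 F3=0; commitIndex=0
Op 5: F0 acks idx 5 -> match: F0=5 F1=7 F2=0 F3=0; commitIndex=5
Op 6: append 2 -> log_len=9
Op 7: append 2 -> log_len=11
Op 8: F1 acks idx 2 -> match: F0=5 F1=7 F2=0 F3=0; commitIndex=5
Op 9: F0 acks idx 9 -> match: F0=9 F1=7 F2=0 F3=0; commitIndex=7
Op 10: append 3 -> log_len=14
Op 11: F0 acks idx 11 -> match: F0=11 F1=7 F2=0 F3=0; commitIndex=7
Op 12: append 2 -> log_len=16

Answer: 7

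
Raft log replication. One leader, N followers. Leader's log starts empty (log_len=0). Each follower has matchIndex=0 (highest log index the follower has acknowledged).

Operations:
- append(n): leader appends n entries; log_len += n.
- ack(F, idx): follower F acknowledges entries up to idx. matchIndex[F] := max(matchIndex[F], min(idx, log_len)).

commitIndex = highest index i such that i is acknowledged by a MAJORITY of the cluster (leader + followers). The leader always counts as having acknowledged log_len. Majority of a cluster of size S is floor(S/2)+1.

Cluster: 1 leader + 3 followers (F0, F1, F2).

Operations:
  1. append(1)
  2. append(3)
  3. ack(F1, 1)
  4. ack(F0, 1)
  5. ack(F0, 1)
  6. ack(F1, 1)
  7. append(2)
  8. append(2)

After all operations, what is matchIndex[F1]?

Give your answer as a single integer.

Op 1: append 1 -> log_len=1
Op 2: append 3 -> log_len=4
Op 3: F1 acks idx 1 -> match: F0=0 F1=1 F2=0; commitIndex=0
Op 4: F0 acks idx 1 -> match: F0=1 F1=1 F2=0; commitIndex=1
Op 5: F0 acks idx 1 -> match: F0=1 F1=1 F2=0; commitIndex=1
Op 6: F1 acks idx 1 -> match: F0=1 F1=1 F2=0; commitIndex=1
Op 7: append 2 -> log_len=6
Op 8: append 2 -> log_len=8

Answer: 1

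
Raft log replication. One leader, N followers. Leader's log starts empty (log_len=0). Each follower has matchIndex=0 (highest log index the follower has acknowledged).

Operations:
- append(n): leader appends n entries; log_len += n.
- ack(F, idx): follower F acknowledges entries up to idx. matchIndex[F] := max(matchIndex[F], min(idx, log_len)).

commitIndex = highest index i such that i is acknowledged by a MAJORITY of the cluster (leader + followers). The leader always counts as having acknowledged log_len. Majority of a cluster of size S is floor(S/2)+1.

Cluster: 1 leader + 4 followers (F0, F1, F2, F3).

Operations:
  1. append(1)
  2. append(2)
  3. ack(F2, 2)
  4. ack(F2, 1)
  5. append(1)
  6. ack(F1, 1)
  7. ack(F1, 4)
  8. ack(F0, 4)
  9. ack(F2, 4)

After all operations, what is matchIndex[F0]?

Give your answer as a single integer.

Op 1: append 1 -> log_len=1
Op 2: append 2 -> log_len=3
Op 3: F2 acks idx 2 -> match: F0=0 F1=0 F2=2 F3=0; commitIndex=0
Op 4: F2 acks idx 1 -> match: F0=0 F1=0 F2=2 F3=0; commitIndex=0
Op 5: append 1 -> log_len=4
Op 6: F1 acks idx 1 -> match: F0=0 F1=1 F2=2 F3=0; commitIndex=1
Op 7: F1 acks idx 4 -> match: F0=0 F1=4 F2=2 F3=0; commitIndex=2
Op 8: F0 acks idx 4 -> match: F0=4 F1=4 F2=2 F3=0; commitIndex=4
Op 9: F2 acks idx 4 -> match: F0=4 F1=4 F2=4 F3=0; commitIndex=4

Answer: 4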